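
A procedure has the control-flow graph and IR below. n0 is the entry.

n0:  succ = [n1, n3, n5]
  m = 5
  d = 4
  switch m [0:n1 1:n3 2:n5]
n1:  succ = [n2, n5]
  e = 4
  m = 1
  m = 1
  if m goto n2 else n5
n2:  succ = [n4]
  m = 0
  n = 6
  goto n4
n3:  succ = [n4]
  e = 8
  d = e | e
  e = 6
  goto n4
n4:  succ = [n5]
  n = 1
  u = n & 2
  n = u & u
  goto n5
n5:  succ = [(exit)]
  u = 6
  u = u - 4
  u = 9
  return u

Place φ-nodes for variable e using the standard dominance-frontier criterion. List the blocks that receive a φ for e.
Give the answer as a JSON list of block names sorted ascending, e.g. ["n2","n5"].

Answer: ["n4", "n5"]

Analysis:
idom tree: n1←n0 n2←n1 n3←n0 n4←n0 n5←n0
Join-block Dom:
  n4: preds {n2,n3}: {n0,n1,n2} ∩ {n0,n3} = {n0}; idom=n0
  n5: preds {n0,n1,n4}: {n0} ∩ {n0,n1} ∩ {n0,n4} = {n0}; idom=n0

DF walk-up:
  n4←n2: walk n2→n1 to n0
  n4←n3: walk n3 to n0
  n5←n0: walk · to n0
  n5←n1: walk n1 to n0
  n5←n4: walk n4 to n0
  n0 → ∅
  n1 → {n4,n5}
  n2 → {n4}
  n3 → {n4}
  n4 → {n5}
  n5 → ∅

φ for e: defs {n1,n3}
  DF⁺ = {n4,n5}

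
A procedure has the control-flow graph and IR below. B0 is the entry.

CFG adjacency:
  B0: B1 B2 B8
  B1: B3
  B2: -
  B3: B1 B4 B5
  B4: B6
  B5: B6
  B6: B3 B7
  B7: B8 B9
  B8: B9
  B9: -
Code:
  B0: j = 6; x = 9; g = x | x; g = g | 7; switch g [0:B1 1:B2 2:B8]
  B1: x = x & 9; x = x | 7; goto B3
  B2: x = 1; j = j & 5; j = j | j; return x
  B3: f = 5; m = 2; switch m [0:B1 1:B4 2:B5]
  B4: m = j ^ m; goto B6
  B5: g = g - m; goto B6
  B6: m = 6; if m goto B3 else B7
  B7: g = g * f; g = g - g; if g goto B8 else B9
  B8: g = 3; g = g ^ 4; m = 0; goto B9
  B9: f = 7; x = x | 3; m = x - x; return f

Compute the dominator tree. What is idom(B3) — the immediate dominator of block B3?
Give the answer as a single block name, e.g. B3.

idom tree: B1←B0 B2←B0 B3←B1 B4←B3 B5←B3 B6←B3 B7←B6 B8←B0 B9←B0
Join-block Dom:
  B1: preds {B0,B3}: {B0} ∩ {B0,B1,B3} = {B0}; idom=B0
  B3: preds {B1,B6}: {B0,B1} ∩ {B0,B1,B3,B6} = {B0,B1}; idom=B1
  B6: preds {B4,B5}: {B0,B1,B3,B4} ∩ {B0,B1,B3,B5} = {B0,B1,B3}; idom=B3
  B8: preds {B0,B7}: {B0} ∩ {B0,B1,B3,B6,B7} = {B0}; idom=B0
  B9: preds {B7,B8}: {B0,B1,B3,B6,B7} ∩ {B0,B8} = {B0}; idom=B0

idom(B3) = B1

Answer: B1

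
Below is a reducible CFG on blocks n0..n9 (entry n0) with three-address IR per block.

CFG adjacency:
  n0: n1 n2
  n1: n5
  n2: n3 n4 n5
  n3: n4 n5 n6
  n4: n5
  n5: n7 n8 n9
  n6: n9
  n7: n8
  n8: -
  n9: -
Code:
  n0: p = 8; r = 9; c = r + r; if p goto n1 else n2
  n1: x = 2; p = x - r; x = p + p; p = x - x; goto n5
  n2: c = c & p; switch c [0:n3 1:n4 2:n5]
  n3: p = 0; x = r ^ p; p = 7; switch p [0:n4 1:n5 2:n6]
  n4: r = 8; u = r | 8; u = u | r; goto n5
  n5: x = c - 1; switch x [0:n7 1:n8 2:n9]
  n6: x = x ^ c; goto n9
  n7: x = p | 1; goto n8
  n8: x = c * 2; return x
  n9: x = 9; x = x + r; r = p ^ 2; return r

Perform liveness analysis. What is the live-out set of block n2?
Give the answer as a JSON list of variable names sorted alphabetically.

Per-block:
  n0 def {c,p,r} use ∅
  n1 def {p,x} use {r}
  n2 def {c} use {c,p}
  n3 def {p,x} use {r}
  n4 def {r,u} use ∅
  n5 def {x} use {c}
  n6 def {x} use {c,x}
  n7 def {x} use {p}
  n8 def {x} use {c}
  n9 def {r,x} use {p,r}

Backward fixpoint:
  n0 li=∅ lo={c,p,r}
  n1 li={c,r} lo={c,p,r}
  n2 li={c,p,r} lo={c,p,r}
  n3 li={c,r} lo={c,p,r,x}
  n4 li={c,p} lo={c,p,r}
  n5 li={c,p,r} lo={c,p,r}
  n6 li={c,p,r,x} lo={p,r}
  n7 li={c,p} lo={c}
  n8 li={c} lo=∅
  n9 li={p,r} lo=∅

live-out(n2) = ["c", "p", "r"]

Answer: ["c", "p", "r"]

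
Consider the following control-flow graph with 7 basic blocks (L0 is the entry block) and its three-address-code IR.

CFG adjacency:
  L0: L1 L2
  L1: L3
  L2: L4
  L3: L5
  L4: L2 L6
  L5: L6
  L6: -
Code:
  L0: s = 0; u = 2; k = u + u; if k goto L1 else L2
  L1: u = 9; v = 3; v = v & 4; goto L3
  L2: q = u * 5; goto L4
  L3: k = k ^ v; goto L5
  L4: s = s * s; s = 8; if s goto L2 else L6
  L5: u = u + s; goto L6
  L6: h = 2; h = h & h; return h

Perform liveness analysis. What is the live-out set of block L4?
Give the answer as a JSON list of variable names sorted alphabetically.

Per-block:
  L0: {k,s,u} / ∅
  L1: {u,v} / ∅
  L2: {q} / {u}
  L3: {k} / {k,v}
  L4: {s} / {s}
  L5: {u} / {s,u}
  L6: {h} / ∅

Liveness:
  L0 li=∅ lo={k,s,u}
  L1 li={k,s} lo={k,s,u,v}
  L2 li={s,u} lo={s,u}
  L3 li={k,s,u,v} lo={s,u}
  L4 li={s,u} lo={s,u}
  L5 li={s,u} lo=∅
  L6 li=∅ lo=∅

live-out(L4) = ["s", "u"]

Answer: ["s", "u"]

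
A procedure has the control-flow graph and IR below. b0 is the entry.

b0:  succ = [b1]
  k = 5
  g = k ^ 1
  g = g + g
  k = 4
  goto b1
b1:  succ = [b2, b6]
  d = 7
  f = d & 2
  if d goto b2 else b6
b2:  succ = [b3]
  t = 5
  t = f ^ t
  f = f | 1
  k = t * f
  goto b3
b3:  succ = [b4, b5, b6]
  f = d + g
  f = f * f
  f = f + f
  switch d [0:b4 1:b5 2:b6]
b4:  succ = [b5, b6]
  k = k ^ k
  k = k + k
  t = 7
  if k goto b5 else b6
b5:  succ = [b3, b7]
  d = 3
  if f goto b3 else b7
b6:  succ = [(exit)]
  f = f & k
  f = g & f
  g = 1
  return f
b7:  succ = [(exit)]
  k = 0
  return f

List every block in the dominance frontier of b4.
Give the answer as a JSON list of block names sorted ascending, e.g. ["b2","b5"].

Answer: ["b5", "b6"]

Analysis:
idom tree: b1←b0 b2←b1 b3←b2 b4←b3 b5←b3 b6←b1 b7←b5
Dom at joins:
  b3: preds {b2,b5}: {b0,b1,b2} ∩ {b0,b1,b2,b3,b5} = {b0,b1,b2}; idom=b2
  b5: preds {b3,b4}: {b0,b1,b2,b3} ∩ {b0,b1,b2,b3,b4} = {b0,b1,b2,b3}; idom=b3
  b6: preds {b1,b3,b4}: {b0,b1} ∩ {b0,b1,b2,b3} ∩ {b0,b1,b2,b3,b4} = {b0,b1}; idom=b1

DF derivation:
  b3←b2: walk · to b2
  b3←b5: walk b5→b3 to b2
  b5←b3: walk · to b3
  b5←b4: walk b4 to b3
  b6←b1: walk · to b1
  b6←b3: walk b3→b2 to b1
  b6←b4: walk b4→b3→b2 to b1
  b0: DF=∅
  b1: DF=∅
  b2: DF={b6}
  b3: DF={b3,b6}
  b4: DF={b5,b6}
  b5: DF={b3}
  b6: DF=∅
  b7: DF=∅

DF(b4) = ["b5", "b6"]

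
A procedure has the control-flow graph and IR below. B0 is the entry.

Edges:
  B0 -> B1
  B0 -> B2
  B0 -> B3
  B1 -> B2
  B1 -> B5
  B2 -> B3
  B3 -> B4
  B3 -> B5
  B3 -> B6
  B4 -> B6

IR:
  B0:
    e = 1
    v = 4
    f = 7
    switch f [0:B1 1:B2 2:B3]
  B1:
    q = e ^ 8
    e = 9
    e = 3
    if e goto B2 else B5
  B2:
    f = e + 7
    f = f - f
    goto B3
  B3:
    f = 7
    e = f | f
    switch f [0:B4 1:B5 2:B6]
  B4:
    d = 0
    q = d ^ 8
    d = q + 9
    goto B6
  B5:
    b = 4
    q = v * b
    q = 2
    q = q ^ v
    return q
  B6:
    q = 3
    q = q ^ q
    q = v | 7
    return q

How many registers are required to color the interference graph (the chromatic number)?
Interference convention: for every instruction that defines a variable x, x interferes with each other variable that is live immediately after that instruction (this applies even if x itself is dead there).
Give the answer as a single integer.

Block summaries:
  B0 def {e,f,v} use ∅
  B1 def {e,q} use {e}
  B2 def {f} use {e}
  B3 def {e,f} use ∅
  B4 def {d,q} use ∅
  B5 def {b,q} use {v}
  B6 def {q} use {v}

Backward fixpoint:
  B0 li=∅ lo={e,v}
  B1 li={e,v} lo={e,v}
  B2 li={e,v} lo={v}
  B3 li={v} lo={v}
  B4 li={v} lo={v}
  B5 li={v} lo=∅
  B6 li={v} lo=∅

Interfere edges:
  b↔{v}
  d↔{v}
  e↔{f,v}
  f↔{e,v}
  q↔{v}
  v↔{b,d,e,f,q}

Colouring:
  {e,f,v} pairwise interfere (3-clique) ⇒ χ ≥ 3
  3-colouring: c0={v}  c1={b,d,e,q}  c2={f}
  χ = 3

Answer: 3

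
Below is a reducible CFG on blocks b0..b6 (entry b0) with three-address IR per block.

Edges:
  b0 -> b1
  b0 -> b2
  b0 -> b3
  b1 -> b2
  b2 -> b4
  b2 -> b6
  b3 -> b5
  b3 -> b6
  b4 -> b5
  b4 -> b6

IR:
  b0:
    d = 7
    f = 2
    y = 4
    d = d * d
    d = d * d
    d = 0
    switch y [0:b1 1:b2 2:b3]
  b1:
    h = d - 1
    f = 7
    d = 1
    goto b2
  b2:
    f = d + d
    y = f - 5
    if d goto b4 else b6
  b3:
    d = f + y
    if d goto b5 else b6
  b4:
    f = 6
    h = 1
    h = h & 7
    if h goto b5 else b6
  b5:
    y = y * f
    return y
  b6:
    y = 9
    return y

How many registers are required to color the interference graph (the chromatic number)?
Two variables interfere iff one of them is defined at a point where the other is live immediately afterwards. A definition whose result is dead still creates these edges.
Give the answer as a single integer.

Answer: 3

Derivation:
def/use:
  b0 def {d,f,y} use ∅
  b1 def {d,f,h} use {d}
  b2 def {f,y} use {d}
  b3 def {d} use {f,y}
  b4 def {f,h} use ∅
  b5 def {y} use {f,y}
  b6 def {y} use ∅

Live sets:
  b0: in=∅ out={d,f,y}
  b1: in={d} out={d}
  b2: in={d} out={y}
  b3: in={f,y} out={f,y}
  b4: in={y} out={f,y}
  b5: in={f,y} out=∅
  b6: in=∅ out=∅

Interference:
  d: {f,y}
  f: {d,h,y}
  h: {f,y}
  y: {d,f,h}

Chromatic number:
  lower bound: {d,f,y} mutually conflict ⇒ χ ≥ 3
  assign d→r2 f→r0 h→r2 y→r1 — no edge inside a register ⇒ χ ≤ 3
  χ = 3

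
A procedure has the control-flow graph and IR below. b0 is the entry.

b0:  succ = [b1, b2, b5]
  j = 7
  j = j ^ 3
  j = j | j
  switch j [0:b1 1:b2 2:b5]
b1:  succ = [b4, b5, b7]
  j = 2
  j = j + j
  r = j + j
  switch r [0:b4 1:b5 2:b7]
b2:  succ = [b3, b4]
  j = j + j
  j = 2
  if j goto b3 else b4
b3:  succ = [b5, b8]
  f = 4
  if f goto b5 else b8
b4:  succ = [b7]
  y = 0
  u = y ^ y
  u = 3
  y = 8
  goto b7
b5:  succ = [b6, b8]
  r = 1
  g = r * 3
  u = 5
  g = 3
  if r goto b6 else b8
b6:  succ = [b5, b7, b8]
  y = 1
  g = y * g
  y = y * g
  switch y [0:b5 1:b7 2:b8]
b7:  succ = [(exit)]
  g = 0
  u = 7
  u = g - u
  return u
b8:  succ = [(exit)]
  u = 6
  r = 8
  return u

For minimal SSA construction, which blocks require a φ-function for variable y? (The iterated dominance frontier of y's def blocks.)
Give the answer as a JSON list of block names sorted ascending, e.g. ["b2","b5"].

idom tree: b1←b0 b2←b0 b3←b2 b4←b0 b5←b0 b6←b5 b7←b0 b8←b0
Dom at joins:
  b4: preds {b1,b2}: {b0,b1} ∩ {b0,b2} = {b0}; idom=b0
  b5: preds {b0,b1,b3,b6}: {b0} ∩ {b0,b1} ∩ {b0,b2,b3} ∩ {b0,b5,b6} = {b0}; idom=b0
  b7: preds {b1,b4,b6}: {b0,b1} ∩ {b0,b4} ∩ {b0,b5,b6} = {b0}; idom=b0
  b8: preds {b3,b5,b6}: {b0,b2,b3} ∩ {b0,b5} ∩ {b0,b5,b6} = {b0}; idom=b0

DF walk-up:
  b4←b1: walk b1 to b0
  b4←b2: walk b2 to b0
  b5←b0: walk · to b0
  b5←b1: walk b1 to b0
  b5←b3: walk b3→b2 to b0
  b5←b6: walk b6→b5 to b0
  b7←b1: walk b1 to b0
  b7←b4: walk b4 to b0
  b7←b6: walk b6→b5 to b0
  b8←b3: walk b3→b2 to b0
  b8←b5: walk b5 to b0
  b8←b6: walk b6→b5 to b0
  b0 → ∅
  b1 → {b4,b5,b7}
  b2 → {b4,b5,b8}
  b3 → {b5,b8}
  b4 → {b7}
  b5 → {b5,b7,b8}
  b6 → {b5,b7,b8}
  b7 → ∅
  b8 → ∅

φ for y: defs {b4,b6}
  DF⁺ = {b5,b7,b8}

Answer: ["b5", "b7", "b8"]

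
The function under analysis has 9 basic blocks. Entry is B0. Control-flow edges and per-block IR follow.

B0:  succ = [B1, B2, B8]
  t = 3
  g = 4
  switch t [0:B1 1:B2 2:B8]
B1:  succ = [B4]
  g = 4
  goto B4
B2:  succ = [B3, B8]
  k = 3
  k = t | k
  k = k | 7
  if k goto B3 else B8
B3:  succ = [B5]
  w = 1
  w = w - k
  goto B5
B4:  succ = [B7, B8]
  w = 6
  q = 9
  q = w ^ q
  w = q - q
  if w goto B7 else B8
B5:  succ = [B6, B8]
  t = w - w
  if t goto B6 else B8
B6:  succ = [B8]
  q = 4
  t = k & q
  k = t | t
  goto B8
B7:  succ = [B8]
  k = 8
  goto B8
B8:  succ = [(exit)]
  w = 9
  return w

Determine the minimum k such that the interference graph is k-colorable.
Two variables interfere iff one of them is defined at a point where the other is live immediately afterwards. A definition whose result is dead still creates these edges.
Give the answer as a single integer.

Block summaries:
  B0 def {g,t} use ∅
  B1 def {g} use ∅
  B2 def {k} use {t}
  B3 def {w} use {k}
  B4 def {q,w} use ∅
  B5 def {t} use {w}
  B6 def {k,q,t} use {k}
  B7 def {k} use ∅
  B8 def {w} use ∅

Backward fixpoint:
  B0: in=∅ out={t}
  B1: in=∅ out=∅
  B2: in={t} out={k}
  B3: in={k} out={k,w}
  B4: in=∅ out=∅
  B5: in={k,w} out={k}
  B6: in={k} out=∅
  B7: in=∅ out=∅
  B8: in=∅ out=∅

Conflict graph:
  g: {t}
  k: {q,t,w}
  q: {k,w}
  t: {g,k}
  w: {k,q}

Registers:
  clique {k,q,w} ⇒ need ≥ 3
  assign g→R0 k→R0 q→R1 t→R1 w→R2 — no edge inside a register ⇒ χ ≤ 3
  χ = 3

Answer: 3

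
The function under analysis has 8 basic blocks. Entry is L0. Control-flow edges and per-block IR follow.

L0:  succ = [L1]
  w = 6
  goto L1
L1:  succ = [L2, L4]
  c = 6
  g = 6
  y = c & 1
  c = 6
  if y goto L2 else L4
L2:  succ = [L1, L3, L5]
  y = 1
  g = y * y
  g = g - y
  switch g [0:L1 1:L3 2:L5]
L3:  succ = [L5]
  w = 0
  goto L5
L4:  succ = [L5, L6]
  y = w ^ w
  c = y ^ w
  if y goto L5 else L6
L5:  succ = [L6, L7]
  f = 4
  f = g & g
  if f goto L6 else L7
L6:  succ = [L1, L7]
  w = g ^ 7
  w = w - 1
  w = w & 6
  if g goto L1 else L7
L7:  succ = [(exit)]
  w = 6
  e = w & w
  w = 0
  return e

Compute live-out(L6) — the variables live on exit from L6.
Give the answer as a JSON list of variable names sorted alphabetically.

Answer: ["w"]

Analysis:
def/use:
  L0 def {w} use ∅
  L1 def {c,g,y} use ∅
  L2 def {g,y} use ∅
  L3 def {w} use ∅
  L4 def {c,y} use {w}
  L5 def {f} use {g}
  L6 def {w} use {g}
  L7 def {e,w} use ∅

Live sets:
  L0: in=∅ out={w}
  L1: in={w} out={g,w}
  L2: in={w} out={g,w}
  L3: in={g} out={g}
  L4: in={g,w} out={g}
  L5: in={g} out={g}
  L6: in={g} out={w}
  L7: in=∅ out=∅

live-out(L6) = ["w"]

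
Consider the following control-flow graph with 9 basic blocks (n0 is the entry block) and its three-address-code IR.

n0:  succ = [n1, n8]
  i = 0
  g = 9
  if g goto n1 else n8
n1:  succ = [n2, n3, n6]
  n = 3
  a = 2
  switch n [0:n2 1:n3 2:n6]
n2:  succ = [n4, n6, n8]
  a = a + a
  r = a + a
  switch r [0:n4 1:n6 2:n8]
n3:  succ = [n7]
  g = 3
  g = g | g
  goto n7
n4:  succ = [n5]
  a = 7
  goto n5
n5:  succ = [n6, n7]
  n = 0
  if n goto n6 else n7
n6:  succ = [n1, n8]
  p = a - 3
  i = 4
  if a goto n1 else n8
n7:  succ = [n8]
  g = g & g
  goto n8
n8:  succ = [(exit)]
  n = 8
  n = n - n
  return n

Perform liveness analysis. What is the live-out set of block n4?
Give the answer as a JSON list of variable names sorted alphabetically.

Answer: ["a", "g"]

Derivation:
Per-block:
  n0: def={g,i} ue=∅
  n1: def={a,n} ue=∅
  n2: def={a,r} ue={a}
  n3: def={g} ue=∅
  n4: def={a} ue=∅
  n5: def={n} ue=∅
  n6: def={i,p} ue={a}
  n7: def={g} ue={g}
  n8: def={n} ue=∅

Backward fixpoint:
  n0 li=∅ lo={g}
  n1 li={g} lo={a,g}
  n2 li={a,g} lo={a,g}
  n3 li=∅ lo={g}
  n4 li={g} lo={a,g}
  n5 li={a,g} lo={a,g}
  n6 li={a,g} lo={g}
  n7 li={g} lo=∅
  n8 li=∅ lo=∅

live-out(n4) = ["a", "g"]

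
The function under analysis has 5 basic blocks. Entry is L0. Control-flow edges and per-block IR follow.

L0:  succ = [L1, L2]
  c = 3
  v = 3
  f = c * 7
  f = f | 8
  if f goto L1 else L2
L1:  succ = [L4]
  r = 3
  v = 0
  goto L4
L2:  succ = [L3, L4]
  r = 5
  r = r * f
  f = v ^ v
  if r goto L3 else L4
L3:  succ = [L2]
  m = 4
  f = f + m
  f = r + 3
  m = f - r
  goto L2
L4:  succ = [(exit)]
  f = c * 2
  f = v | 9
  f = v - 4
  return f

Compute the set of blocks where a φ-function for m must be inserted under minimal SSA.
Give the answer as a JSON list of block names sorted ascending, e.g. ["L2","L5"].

Answer: ["L2", "L4"]

Derivation:
idom tree: L1←L0 L2←L0 L3←L2 L4←L0
Dom at joins:
  L2: preds {L0,L3}: {L0} ∩ {L0,L2,L3} = {L0}; idom=L0
  L4: preds {L1,L2}: {L0,L1} ∩ {L0,L2} = {L0}; idom=L0

DF derivation:
  L2←L0: walk · to L0
  L2←L3: walk L3→L2 to L0
  L4←L1: walk L1 to L0
  L4←L2: walk L2 to L0
  L0: DF=∅
  L1: DF={L4}
  L2: DF={L2,L4}
  L3: DF={L2}
  L4: DF=∅

φ for m: defs {L3}
  DF⁺ = {L2,L4}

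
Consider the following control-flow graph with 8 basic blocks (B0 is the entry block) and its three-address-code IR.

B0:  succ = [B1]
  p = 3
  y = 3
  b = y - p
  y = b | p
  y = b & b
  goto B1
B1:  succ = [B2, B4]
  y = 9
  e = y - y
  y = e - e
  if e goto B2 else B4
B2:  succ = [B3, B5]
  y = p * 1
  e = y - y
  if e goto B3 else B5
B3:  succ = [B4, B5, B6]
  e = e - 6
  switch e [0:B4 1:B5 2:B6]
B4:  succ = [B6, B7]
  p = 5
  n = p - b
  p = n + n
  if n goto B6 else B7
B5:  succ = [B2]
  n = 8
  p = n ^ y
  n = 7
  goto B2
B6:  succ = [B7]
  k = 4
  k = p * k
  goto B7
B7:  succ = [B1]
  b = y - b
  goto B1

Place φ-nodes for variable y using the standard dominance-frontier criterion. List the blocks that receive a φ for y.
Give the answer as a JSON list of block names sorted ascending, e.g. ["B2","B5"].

Answer: ["B1", "B2", "B4", "B6", "B7"]

Derivation:
idom tree: B1←B0 B2←B1 B3←B2 B4←B1 B5←B2 B6←B1 B7←B1
Dom∩ at merges:
  B1: preds {B0,B7}: {B0} ∩ {B0,B1,B7} = {B0}; idom=B0
  B2: preds {B1,B5}: {B0,B1} ∩ {B0,B1,B2,B5} = {B0,B1}; idom=B1
  B4: preds {B1,B3}: {B0,B1} ∩ {B0,B1,B2,B3} = {B0,B1}; idom=B1
  B5: preds {B2,B3}: {B0,B1,B2} ∩ {B0,B1,B2,B3} = {B0,B1,B2}; idom=B2
  B6: preds {B3,B4}: {B0,B1,B2,B3} ∩ {B0,B1,B4} = {B0,B1}; idom=B1
  B7: preds {B4,B6}: {B0,B1,B4} ∩ {B0,B1,B6} = {B0,B1}; idom=B1

DF derivation:
  B1←B0: walk · to B0
  B1←B7: walk B7→B1 to B0
  B2←B1: walk · to B1
  B2←B5: walk B5→B2 to B1
  B4←B1: walk · to B1
  B4←B3: walk B3→B2 to B1
  B5←B2: walk · to B2
  B5←B3: walk B3 to B2
  B6←B3: walk B3→B2 to B1
  B6←B4: walk B4 to B1
  B7←B4: walk B4 to B1
  B7←B6: walk B6 to B1
  DF(B0)=∅
  DF(B1)={B1}
  DF(B2)={B2,B4,B6}
  DF(B3)={B4,B5,B6}
  DF(B4)={B6,B7}
  DF(B5)={B2}
  DF(B6)={B7}
  DF(B7)={B1}

φ for y: defs {B0,B1,B2}
  DF⁺ = {B1,B2,B4,B6,B7}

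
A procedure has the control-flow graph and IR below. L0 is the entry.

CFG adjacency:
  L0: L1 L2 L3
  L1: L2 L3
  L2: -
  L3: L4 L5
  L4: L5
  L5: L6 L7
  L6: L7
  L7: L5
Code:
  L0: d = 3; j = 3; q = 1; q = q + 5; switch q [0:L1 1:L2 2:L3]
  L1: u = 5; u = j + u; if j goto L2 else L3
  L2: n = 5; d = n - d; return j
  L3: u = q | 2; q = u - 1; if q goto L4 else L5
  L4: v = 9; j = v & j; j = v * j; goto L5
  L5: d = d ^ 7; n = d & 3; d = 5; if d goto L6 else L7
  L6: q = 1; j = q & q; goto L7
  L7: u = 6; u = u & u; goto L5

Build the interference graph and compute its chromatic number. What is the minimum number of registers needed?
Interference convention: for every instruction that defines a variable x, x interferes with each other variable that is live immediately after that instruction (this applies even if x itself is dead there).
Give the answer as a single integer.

Answer: 4

Derivation:
Per-block:
  L0: {d,j,q} / ∅
  L1: {u} / {j}
  L2: {d,n} / {d,j}
  L3: {q,u} / {q}
  L4: {j,v} / {j}
  L5: {d,n} / {d}
  L6: {j,q} / ∅
  L7: {u} / ∅

Backward fixpoint:
  live L0: ∅→{d,j,q}
  live L1: {d,j,q}→{d,j,q}
  live L2: {d,j}→∅
  live L3: {d,j,q}→{d,j}
  live L4: {d,j}→{d}
  live L5: {d}→{d}
  live L6: {d}→{d}
  live L7: {d}→{d}

Interfere edges:
  d↔{j,n,q,u,v}
  j↔{d,n,q,u,v}
  n↔{d,j}
  q↔{d,j,u}
  u↔{d,j,q}
  v↔{d,j}

Registers:
  {d,j,q,u} pairwise interfere (4-clique) ⇒ χ ≥ 4
  assign d→c0 j→c1 n→c2 q→c2 u→c3 v→c2 — no edge inside a register ⇒ χ ≤ 4
  χ = 4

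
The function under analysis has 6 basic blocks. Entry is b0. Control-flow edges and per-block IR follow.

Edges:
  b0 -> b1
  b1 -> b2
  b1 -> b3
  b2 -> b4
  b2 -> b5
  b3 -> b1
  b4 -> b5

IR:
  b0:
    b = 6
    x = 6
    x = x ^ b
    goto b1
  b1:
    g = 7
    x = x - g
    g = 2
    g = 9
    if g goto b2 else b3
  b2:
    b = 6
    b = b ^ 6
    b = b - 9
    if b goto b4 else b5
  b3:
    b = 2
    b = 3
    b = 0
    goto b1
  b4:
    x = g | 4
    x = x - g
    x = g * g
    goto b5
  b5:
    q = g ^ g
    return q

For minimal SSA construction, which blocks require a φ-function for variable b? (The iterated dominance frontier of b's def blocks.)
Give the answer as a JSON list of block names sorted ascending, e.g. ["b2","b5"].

Answer: ["b1"]

Analysis:
idom tree: b1←b0 b2←b1 b3←b1 b4←b2 b5←b2
Dom at joins:
  b1: preds {b0,b3}: {b0} ∩ {b0,b1,b3} = {b0}; idom=b0
  b5: preds {b2,b4}: {b0,b1,b2} ∩ {b0,b1,b2,b4} = {b0,b1,b2}; idom=b2

Frontier:
  b1←b0: walk · to b0
  b1←b3: walk b3→b1 to b0
  b5←b2: walk · to b2
  b5←b4: walk b4 to b2
  b0: DF=∅
  b1: DF={b1}
  b2: DF=∅
  b3: DF={b1}
  b4: DF={b5}
  b5: DF=∅

φ for b: defs {b0,b2,b3}
  DF⁺ = {b1}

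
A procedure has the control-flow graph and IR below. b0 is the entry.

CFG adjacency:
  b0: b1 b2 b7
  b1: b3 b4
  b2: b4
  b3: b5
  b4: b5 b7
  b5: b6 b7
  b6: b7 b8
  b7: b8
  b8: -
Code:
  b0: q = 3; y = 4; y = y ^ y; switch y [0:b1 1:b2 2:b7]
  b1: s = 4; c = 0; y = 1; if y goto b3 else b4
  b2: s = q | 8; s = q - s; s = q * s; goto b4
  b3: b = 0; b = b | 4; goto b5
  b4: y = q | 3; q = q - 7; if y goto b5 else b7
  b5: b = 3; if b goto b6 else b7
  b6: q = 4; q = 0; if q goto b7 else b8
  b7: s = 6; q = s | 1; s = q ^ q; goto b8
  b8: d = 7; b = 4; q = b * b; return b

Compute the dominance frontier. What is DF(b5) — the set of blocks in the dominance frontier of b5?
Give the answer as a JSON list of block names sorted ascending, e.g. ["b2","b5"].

Answer: ["b7", "b8"]

Derivation:
idom tree: b1←b0 b2←b0 b3←b1 b4←b0 b5←b0 b6←b5 b7←b0 b8←b0
Dom∩ at merges:
  b4: preds {b1,b2}: {b0,b1} ∩ {b0,b2} = {b0}; idom=b0
  b5: preds {b3,b4}: {b0,b1,b3} ∩ {b0,b4} = {b0}; idom=b0
  b7: preds {b0,b4,b5,b6}: {b0} ∩ {b0,b4} ∩ {b0,b5} ∩ {b0,b5,b6} = {b0}; idom=b0
  b8: preds {b6,b7}: {b0,b5,b6} ∩ {b0,b7} = {b0}; idom=b0

DF walk-up:
  join b4 pred b1: b1 stop@b0
  join b4 pred b2: b2 stop@b0
  join b5 pred b3: b3→b1 stop@b0
  join b5 pred b4: b4 stop@b0
  join b7 pred b0: · stop@b0
  join b7 pred b4: b4 stop@b0
  join b7 pred b5: b5 stop@b0
  join b7 pred b6: b6→b5 stop@b0
  join b8 pred b6: b6→b5 stop@b0
  join b8 pred b7: b7 stop@b0
  b0: DF=∅
  b1: DF={b4,b5}
  b2: DF={b4}
  b3: DF={b5}
  b4: DF={b5,b7}
  b5: DF={b7,b8}
  b6: DF={b7,b8}
  b7: DF={b8}
  b8: DF=∅

DF(b5) = ["b7", "b8"]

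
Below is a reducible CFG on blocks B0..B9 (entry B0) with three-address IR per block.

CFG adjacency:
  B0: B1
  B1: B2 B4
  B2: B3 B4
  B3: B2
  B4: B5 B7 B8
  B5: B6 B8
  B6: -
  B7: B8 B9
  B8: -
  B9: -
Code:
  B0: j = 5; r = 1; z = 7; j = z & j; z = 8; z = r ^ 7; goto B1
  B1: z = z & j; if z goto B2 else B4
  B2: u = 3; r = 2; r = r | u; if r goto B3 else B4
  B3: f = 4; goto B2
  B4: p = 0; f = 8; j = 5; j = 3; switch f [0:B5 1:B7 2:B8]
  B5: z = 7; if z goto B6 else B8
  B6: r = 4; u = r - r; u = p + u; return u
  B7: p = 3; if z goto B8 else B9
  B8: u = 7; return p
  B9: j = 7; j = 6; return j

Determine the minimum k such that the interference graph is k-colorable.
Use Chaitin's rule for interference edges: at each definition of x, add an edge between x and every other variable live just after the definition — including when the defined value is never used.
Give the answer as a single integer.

Answer: 4

Working:
Per-block:
  B0 def {j,r,z} use ∅
  B1 def {z} use {j,z}
  B2 def {r,u} use ∅
  B3 def {f} use ∅
  B4 def {f,j,p} use ∅
  B5 def {z} use ∅
  B6 def {r,u} use {p}
  B7 def {p} use {z}
  B8 def {u} use {p}
  B9 def {j} use ∅

Live sets:
  live B0: ∅→{j,z}
  live B1: {j,z}→{z}
  live B2: {z}→{z}
  live B3: {z}→{z}
  live B4: {z}→{p,z}
  live B5: {p}→{p}
  live B6: {p}→∅
  live B7: {z}→{p}
  live B8: {p}→∅
  live B9: ∅→∅

Interference:
  f: {j,p,z}
  j: {f,p,r,z}
  p: {f,j,r,u,z}
  r: {j,p,u,z}
  u: {p,r,z}
  z: {f,j,p,r,u}

Chromatic number:
  lower bound: {f,j,p,z} mutually conflict ⇒ χ ≥ 4
  assign f→r3 j→r2 p→r0 r→r3 u→r2 z→r1 — no edge inside a register ⇒ χ ≤ 4
  χ = 4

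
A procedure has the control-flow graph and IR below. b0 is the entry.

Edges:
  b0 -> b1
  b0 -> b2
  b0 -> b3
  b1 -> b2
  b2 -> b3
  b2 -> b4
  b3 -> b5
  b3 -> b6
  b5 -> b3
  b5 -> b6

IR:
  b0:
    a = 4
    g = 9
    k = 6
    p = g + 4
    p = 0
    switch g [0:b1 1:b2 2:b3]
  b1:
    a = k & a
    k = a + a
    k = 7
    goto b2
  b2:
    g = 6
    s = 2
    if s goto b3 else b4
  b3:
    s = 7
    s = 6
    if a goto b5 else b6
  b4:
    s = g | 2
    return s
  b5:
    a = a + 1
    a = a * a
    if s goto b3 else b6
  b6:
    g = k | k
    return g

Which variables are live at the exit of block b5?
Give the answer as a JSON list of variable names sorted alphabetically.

Block summaries:
  b0: {a,g,k,p} / ∅
  b1: {a,k} / {a,k}
  b2: {g,s} / ∅
  b3: {s} / {a}
  b4: {s} / {g}
  b5: {a} / {a,s}
  b6: {g} / {k}

Backward fixpoint:
  b0 li=∅ lo={a,k}
  b1 li={a,k} lo={a,k}
  b2 li={a,k} lo={a,g,k}
  b3 li={a,k} lo={a,k,s}
  b4 li={g} lo=∅
  b5 li={a,k,s} lo={a,k}
  b6 li={k} lo=∅

live-out(b5) = ["a", "k"]

Answer: ["a", "k"]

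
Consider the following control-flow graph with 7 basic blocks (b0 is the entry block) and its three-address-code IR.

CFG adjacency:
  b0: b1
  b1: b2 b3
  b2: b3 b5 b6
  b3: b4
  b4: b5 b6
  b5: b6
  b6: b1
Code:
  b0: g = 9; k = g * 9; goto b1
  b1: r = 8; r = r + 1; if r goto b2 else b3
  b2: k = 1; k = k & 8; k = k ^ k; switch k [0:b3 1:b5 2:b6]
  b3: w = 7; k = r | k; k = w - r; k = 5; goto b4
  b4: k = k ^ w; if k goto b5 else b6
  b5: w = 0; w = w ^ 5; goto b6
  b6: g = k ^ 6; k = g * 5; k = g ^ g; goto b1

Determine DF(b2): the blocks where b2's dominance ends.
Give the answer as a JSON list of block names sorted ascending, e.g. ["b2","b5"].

Answer: ["b3", "b5", "b6"]

Analysis:
idom tree: b1←b0 b2←b1 b3←b1 b4←b3 b5←b1 b6←b1
Join-block Dom:
  b1: preds {b0,b6}: {b0} ∩ {b0,b1,b6} = {b0}; idom=b0
  b3: preds {b1,b2}: {b0,b1} ∩ {b0,b1,b2} = {b0,b1}; idom=b1
  b5: preds {b2,b4}: {b0,b1,b2} ∩ {b0,b1,b3,b4} = {b0,b1}; idom=b1
  b6: preds {b2,b4,b5}: {b0,b1,b2} ∩ {b0,b1,b3,b4} ∩ {b0,b1,b5} = {b0,b1}; idom=b1

DF derivation:
  join b1 pred b0: · stop@b0
  join b1 pred b6: b6→b1 stop@b0
  join b3 pred b1: · stop@b1
  join b3 pred b2: b2 stop@b1
  join b5 pred b2: b2 stop@b1
  join b5 pred b4: b4→b3 stop@b1
  join b6 pred b2: b2 stop@b1
  join b6 pred b4: b4→b3 stop@b1
  join b6 pred b5: b5 stop@b1
  b0 → ∅
  b1 → {b1}
  b2 → {b3,b5,b6}
  b3 → {b5,b6}
  b4 → {b5,b6}
  b5 → {b6}
  b6 → {b1}

DF(b2) = ["b3", "b5", "b6"]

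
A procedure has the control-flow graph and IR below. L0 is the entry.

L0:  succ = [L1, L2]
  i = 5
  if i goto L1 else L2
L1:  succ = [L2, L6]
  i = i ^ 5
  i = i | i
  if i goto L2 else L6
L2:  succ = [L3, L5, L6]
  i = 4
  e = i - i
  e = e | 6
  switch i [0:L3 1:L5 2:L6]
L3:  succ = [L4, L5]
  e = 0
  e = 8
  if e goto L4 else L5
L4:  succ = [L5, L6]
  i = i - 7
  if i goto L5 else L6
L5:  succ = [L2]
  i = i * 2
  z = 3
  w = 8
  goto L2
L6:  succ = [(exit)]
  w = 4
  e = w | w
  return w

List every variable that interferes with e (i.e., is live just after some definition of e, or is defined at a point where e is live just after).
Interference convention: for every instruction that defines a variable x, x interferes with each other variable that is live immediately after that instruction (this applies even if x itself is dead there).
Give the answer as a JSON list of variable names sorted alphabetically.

Answer: ["i", "w"]

Analysis:
def/use:
  L0 def {i} use ∅
  L1 def {i} use {i}
  L2 def {e,i} use ∅
  L3 def {e} use ∅
  L4 def {i} use {i}
  L5 def {i,w,z} use {i}
  L6 def {e,w} use ∅

Liveness:
  live L0: ∅→{i}
  live L1: {i}→∅
  live L2: ∅→{i}
  live L3: {i}→{i}
  live L4: {i}→{i}
  live L5: {i}→∅
  live L6: ∅→∅

Interference:
  e↔{i,w}
  i↔{e}
  w↔{e}
  z↔∅

N(e) = ["i", "w"]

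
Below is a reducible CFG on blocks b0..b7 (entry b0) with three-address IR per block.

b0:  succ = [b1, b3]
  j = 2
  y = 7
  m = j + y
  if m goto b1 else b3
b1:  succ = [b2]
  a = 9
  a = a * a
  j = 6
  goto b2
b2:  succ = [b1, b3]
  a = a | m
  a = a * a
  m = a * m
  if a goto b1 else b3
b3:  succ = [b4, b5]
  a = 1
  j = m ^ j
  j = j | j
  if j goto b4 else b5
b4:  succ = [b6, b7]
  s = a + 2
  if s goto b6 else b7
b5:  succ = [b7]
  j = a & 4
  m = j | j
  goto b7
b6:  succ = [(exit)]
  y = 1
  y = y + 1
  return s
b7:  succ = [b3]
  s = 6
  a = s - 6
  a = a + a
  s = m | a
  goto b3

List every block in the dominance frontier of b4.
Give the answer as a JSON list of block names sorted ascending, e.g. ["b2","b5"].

Answer: ["b7"]

Analysis:
idom tree: b1←b0 b2←b1 b3←b0 b4←b3 b5←b3 b6←b4 b7←b3
Dom at joins:
  b1: preds {b0,b2}: {b0} ∩ {b0,b1,b2} = {b0}; idom=b0
  b3: preds {b0,b2,b7}: {b0} ∩ {b0,b1,b2} ∩ {b0,b3,b7} = {b0}; idom=b0
  b7: preds {b4,b5}: {b0,b3,b4} ∩ {b0,b3,b5} = {b0,b3}; idom=b3

DF walk-up:
  b1←b0: walk · to b0
  b1←b2: walk b2→b1 to b0
  b3←b0: walk · to b0
  b3←b2: walk b2→b1 to b0
  b3←b7: walk b7→b3 to b0
  b7←b4: walk b4 to b3
  b7←b5: walk b5 to b3
  b0 → ∅
  b1 → {b1,b3}
  b2 → {b1,b3}
  b3 → {b3}
  b4 → {b7}
  b5 → {b7}
  b6 → ∅
  b7 → {b3}

DF(b4) = ["b7"]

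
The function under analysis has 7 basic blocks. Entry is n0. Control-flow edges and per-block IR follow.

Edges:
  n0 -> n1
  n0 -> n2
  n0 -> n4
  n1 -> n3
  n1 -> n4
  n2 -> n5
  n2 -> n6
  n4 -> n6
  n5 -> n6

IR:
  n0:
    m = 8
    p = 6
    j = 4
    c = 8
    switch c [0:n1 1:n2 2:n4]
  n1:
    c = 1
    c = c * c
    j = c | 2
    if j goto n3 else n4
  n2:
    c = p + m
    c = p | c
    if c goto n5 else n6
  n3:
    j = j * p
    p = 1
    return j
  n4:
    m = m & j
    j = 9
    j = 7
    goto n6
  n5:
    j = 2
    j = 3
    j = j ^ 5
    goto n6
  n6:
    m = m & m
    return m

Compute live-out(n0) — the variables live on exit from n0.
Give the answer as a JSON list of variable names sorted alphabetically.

Answer: ["j", "m", "p"]

Analysis:
Per-block:
  n0: {c,j,m,p} / ∅
  n1: {c,j} / ∅
  n2: {c} / {m,p}
  n3: {j,p} / {j,p}
  n4: {j,m} / {j,m}
  n5: {j} / ∅
  n6: {m} / {m}

Liveness:
  live n0: ∅→{j,m,p}
  live n1: {m,p}→{j,m,p}
  live n2: {m,p}→{m}
  live n3: {j,p}→∅
  live n4: {j,m}→{m}
  live n5: {m}→{m}
  live n6: {m}→∅

live-out(n0) = ["j", "m", "p"]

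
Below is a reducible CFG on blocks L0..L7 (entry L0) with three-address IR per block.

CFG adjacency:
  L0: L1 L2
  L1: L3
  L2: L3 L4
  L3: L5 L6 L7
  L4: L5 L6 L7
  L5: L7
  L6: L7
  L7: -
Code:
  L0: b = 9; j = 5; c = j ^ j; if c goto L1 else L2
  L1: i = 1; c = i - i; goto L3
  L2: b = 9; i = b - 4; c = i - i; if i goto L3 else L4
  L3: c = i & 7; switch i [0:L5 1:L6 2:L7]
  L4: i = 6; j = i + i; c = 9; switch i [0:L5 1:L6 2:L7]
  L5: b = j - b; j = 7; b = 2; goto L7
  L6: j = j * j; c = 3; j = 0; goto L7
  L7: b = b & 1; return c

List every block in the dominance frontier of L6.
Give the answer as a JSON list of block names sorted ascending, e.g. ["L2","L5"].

Answer: ["L7"]

Working:
idom tree: L1←L0 L2←L0 L3←L0 L4←L2 L5←L0 L6←L0 L7←L0
Join-block Dom:
  L3: preds {L1,L2}: {L0,L1} ∩ {L0,L2} = {L0}; idom=L0
  L5: preds {L3,L4}: {L0,L3} ∩ {L0,L2,L4} = {L0}; idom=L0
  L6: preds {L3,L4}: {L0,L3} ∩ {L0,L2,L4} = {L0}; idom=L0
  L7: preds {L3,L4,L5,L6}: {L0,L3} ∩ {L0,L2,L4} ∩ {L0,L5} ∩ {L0,L6} = {L0}; idom=L0

Frontier:
  join L3 pred L1: L1 stop@L0
  join L3 pred L2: L2 stop@L0
  join L5 pred L3: L3 stop@L0
  join L5 pred L4: L4→L2 stop@L0
  join L6 pred L3: L3 stop@L0
  join L6 pred L4: L4→L2 stop@L0
  join L7 pred L3: L3 stop@L0
  join L7 pred L4: L4→L2 stop@L0
  join L7 pred L5: L5 stop@L0
  join L7 pred L6: L6 stop@L0
  L0: DF=∅
  L1: DF={L3}
  L2: DF={L3,L5,L6,L7}
  L3: DF={L5,L6,L7}
  L4: DF={L5,L6,L7}
  L5: DF={L7}
  L6: DF={L7}
  L7: DF=∅

DF(L6) = ["L7"]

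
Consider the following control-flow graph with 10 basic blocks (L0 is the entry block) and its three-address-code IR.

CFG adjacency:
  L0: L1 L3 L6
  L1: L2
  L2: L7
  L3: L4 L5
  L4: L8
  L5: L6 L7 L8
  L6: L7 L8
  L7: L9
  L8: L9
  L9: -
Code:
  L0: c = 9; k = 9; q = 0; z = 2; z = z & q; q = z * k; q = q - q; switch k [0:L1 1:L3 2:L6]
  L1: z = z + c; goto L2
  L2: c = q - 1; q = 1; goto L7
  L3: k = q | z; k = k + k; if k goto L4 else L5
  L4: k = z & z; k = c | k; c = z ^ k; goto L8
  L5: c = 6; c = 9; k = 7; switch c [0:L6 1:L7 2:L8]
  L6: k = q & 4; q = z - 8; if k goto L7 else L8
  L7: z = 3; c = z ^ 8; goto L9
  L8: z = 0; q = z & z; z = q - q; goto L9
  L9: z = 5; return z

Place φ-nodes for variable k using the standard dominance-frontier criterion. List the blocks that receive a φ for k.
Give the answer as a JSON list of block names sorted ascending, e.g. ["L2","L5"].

idom tree: L1←L0 L2←L1 L3←L0 L4←L3 L5←L3 L6←L0 L7←L0 L8←L0 L9←L0
Join-block Dom:
  L6: preds {L0,L5}: {L0} ∩ {L0,L3,L5} = {L0}; idom=L0
  L7: preds {L2,L5,L6}: {L0,L1,L2} ∩ {L0,L3,L5} ∩ {L0,L6} = {L0}; idom=L0
  L8: preds {L4,L5,L6}: {L0,L3,L4} ∩ {L0,L3,L5} ∩ {L0,L6} = {L0}; idom=L0
  L9: preds {L7,L8}: {L0,L7} ∩ {L0,L8} = {L0}; idom=L0

Frontier:
  L6←L0: walk · to L0
  L6←L5: walk L5→L3 to L0
  L7←L2: walk L2→L1 to L0
  L7←L5: walk L5→L3 to L0
  L7←L6: walk L6 to L0
  L8←L4: walk L4→L3 to L0
  L8←L5: walk L5→L3 to L0
  L8←L6: walk L6 to L0
  L9←L7: walk L7 to L0
  L9←L8: walk L8 to L0
  DF(L0)=∅
  DF(L1)={L7}
  DF(L2)={L7}
  DF(L3)={L6,L7,L8}
  DF(L4)={L8}
  DF(L5)={L6,L7,L8}
  DF(L6)={L7,L8}
  DF(L7)={L9}
  DF(L8)={L9}
  DF(L9)=∅

φ for k: defs {L0,L3,L4,L5,L6}
  DF⁺ = {L6,L7,L8,L9}

Answer: ["L6", "L7", "L8", "L9"]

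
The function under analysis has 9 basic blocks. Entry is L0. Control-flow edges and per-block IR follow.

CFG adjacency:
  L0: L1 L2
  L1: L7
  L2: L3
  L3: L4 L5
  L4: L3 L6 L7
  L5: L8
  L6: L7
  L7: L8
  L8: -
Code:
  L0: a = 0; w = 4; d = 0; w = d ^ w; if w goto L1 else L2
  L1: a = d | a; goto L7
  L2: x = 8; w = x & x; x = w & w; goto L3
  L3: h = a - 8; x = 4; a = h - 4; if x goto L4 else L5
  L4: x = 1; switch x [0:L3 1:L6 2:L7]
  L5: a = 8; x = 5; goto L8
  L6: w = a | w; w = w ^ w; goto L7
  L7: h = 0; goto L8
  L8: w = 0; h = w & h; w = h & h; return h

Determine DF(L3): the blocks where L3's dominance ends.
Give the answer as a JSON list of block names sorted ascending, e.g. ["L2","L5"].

idom tree: L1←L0 L2←L0 L3←L2 L4←L3 L5←L3 L6←L4 L7←L0 L8←L0
Dom∩ at merges:
  L3: preds {L2,L4}: {L0,L2} ∩ {L0,L2,L3,L4} = {L0,L2}; idom=L2
  L7: preds {L1,L4,L6}: {L0,L1} ∩ {L0,L2,L3,L4} ∩ {L0,L2,L3,L4,L6} = {L0}; idom=L0
  L8: preds {L5,L7}: {L0,L2,L3,L5} ∩ {L0,L7} = {L0}; idom=L0

Frontier:
  join L3 pred L2: · stop@L2
  join L3 pred L4: L4→L3 stop@L2
  join L7 pred L1: L1 stop@L0
  join L7 pred L4: L4→L3→L2 stop@L0
  join L7 pred L6: L6→L4→L3→L2 stop@L0
  join L8 pred L5: L5→L3→L2 stop@L0
  join L8 pred L7: L7 stop@L0
  L0: DF=∅
  L1: DF={L7}
  L2: DF={L7,L8}
  L3: DF={L3,L7,L8}
  L4: DF={L3,L7}
  L5: DF={L8}
  L6: DF={L7}
  L7: DF={L8}
  L8: DF=∅

DF(L3) = ["L3", "L7", "L8"]

Answer: ["L3", "L7", "L8"]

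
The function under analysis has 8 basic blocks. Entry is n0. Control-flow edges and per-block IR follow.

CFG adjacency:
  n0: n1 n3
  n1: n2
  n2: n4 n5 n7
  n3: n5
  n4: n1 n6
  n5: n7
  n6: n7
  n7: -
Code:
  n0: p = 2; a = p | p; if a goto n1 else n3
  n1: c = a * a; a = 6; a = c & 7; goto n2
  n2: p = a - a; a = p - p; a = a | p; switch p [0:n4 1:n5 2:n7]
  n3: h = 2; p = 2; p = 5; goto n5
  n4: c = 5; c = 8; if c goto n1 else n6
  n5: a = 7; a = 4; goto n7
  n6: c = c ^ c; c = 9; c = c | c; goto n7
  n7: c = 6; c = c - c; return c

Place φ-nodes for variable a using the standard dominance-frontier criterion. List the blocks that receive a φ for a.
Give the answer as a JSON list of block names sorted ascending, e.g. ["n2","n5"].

Answer: ["n1", "n5", "n7"]

Derivation:
idom tree: n1←n0 n2←n1 n3←n0 n4←n2 n5←n0 n6←n4 n7←n0
Dom at joins:
  n1: preds {n0,n4}: {n0} ∩ {n0,n1,n2,n4} = {n0}; idom=n0
  n5: preds {n2,n3}: {n0,n1,n2} ∩ {n0,n3} = {n0}; idom=n0
  n7: preds {n2,n5,n6}: {n0,n1,n2} ∩ {n0,n5} ∩ {n0,n1,n2,n4,n6} = {n0}; idom=n0

DF walk-up:
  n1←n0: walk · to n0
  n1←n4: walk n4→n2→n1 to n0
  n5←n2: walk n2→n1 to n0
  n5←n3: walk n3 to n0
  n7←n2: walk n2→n1 to n0
  n7←n5: walk n5 to n0
  n7←n6: walk n6→n4→n2→n1 to n0
  DF(n0)=∅
  DF(n1)={n1,n5,n7}
  DF(n2)={n1,n5,n7}
  DF(n3)={n5}
  DF(n4)={n1,n7}
  DF(n5)={n7}
  DF(n6)={n7}
  DF(n7)=∅

φ for a: defs {n0,n1,n2,n5}
  DF⁺ = {n1,n5,n7}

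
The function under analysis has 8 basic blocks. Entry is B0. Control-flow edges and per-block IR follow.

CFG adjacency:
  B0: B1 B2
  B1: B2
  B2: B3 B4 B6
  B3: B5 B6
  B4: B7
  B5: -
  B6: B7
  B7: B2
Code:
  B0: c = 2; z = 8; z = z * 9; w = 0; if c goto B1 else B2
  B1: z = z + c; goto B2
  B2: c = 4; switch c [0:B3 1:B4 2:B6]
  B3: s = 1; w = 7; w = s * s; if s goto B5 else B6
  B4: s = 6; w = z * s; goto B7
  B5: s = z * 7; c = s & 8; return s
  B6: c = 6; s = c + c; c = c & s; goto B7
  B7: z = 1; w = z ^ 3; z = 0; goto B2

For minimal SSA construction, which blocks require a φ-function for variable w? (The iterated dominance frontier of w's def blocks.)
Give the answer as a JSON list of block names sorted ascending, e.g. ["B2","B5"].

idom tree: B1←B0 B2←B0 B3←B2 B4←B2 B5←B3 B6←B2 B7←B2
Dom∩ at merges:
  B2: preds {B0,B1,B7}: {B0} ∩ {B0,B1} ∩ {B0,B2,B7} = {B0}; idom=B0
  B6: preds {B2,B3}: {B0,B2} ∩ {B0,B2,B3} = {B0,B2}; idom=B2
  B7: preds {B4,B6}: {B0,B2,B4} ∩ {B0,B2,B6} = {B0,B2}; idom=B2

Frontier:
  join B2 pred B0: · stop@B0
  join B2 pred B1: B1 stop@B0
  join B2 pred B7: B7→B2 stop@B0
  join B6 pred B2: · stop@B2
  join B6 pred B3: B3 stop@B2
  join B7 pred B4: B4 stop@B2
  join B7 pred B6: B6 stop@B2
  DF(B0)=∅
  DF(B1)={B2}
  DF(B2)={B2}
  DF(B3)={B6}
  DF(B4)={B7}
  DF(B5)=∅
  DF(B6)={B7}
  DF(B7)={B2}

φ for w: defs {B0,B3,B4,B7}
  DF⁺ = {B2,B6,B7}

Answer: ["B2", "B6", "B7"]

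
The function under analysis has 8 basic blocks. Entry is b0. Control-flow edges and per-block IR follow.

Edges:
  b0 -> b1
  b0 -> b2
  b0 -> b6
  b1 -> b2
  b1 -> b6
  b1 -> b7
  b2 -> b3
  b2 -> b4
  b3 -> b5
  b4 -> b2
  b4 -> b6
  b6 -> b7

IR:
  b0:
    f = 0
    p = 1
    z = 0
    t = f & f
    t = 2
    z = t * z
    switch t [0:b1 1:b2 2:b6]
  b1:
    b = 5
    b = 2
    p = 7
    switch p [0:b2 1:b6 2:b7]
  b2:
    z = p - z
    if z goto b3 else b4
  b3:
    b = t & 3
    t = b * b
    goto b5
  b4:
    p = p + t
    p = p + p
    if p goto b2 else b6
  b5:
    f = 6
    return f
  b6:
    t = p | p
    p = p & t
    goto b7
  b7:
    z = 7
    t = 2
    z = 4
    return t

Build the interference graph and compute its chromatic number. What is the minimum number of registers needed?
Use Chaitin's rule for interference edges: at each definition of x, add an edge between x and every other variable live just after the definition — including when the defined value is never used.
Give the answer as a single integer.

Block summaries:
  b0 def {f,p,t,z} use ∅
  b1 def {b,p} use ∅
  b2 def {z} use {p,z}
  b3 def {b,t} use {t}
  b4 def {p} use {p,t}
  b5 def {f} use ∅
  b6 def {p,t} use {p}
  b7 def {t,z} use ∅

Backward fixpoint:
  b0 li=∅ lo={p,t,z}
  b1 li={t,z} lo={p,t,z}
  b2 li={p,t,z} lo={p,t,z}
  b3 li={t} lo=∅
  b4 li={p,t,z} lo={p,t,z}
  b5 li=∅ lo=∅
  b6 li={p} lo=∅
  b7 li=∅ lo=∅

Interference:
  b — {t,z}
  f — {p,z}
  p — {f,t,z}
  t — {b,p,z}
  z — {b,f,p,t}

Registers:
  clique {b,t,z} ⇒ need ≥ 3
  3-colouring: c0={z}  c1={b,p}  c2={f,t}
  χ = 3

Answer: 3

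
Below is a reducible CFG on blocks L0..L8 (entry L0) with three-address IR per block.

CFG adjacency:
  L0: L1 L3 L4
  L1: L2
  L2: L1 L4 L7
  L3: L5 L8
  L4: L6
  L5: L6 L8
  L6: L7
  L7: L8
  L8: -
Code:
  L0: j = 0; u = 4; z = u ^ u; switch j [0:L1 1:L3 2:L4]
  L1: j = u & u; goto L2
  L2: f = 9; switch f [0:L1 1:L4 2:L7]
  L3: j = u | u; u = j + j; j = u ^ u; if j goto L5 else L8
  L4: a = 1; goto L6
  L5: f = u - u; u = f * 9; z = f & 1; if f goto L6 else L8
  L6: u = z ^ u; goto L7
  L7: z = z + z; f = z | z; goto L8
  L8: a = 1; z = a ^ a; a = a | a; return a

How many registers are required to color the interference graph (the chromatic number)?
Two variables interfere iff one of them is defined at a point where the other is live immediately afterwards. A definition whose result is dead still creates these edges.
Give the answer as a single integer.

Per-block:
  L0 def {j,u,z} use ∅
  L1 def {j} use {u}
  L2 def {f} use ∅
  L3 def {j,u} use {u}
  L4 def {a} use ∅
  L5 def {f,u,z} use {u}
  L6 def {u} use {u,z}
  L7 def {f,z} use {z}
  L8 def {a,z} use ∅

Backward fixpoint:
  L0: in=∅ out={u,z}
  L1: in={u,z} out={u,z}
  L2: in={u,z} out={u,z}
  L3: in={u} out={u}
  L4: in={u,z} out={u,z}
  L5: in={u} out={u,z}
  L6: in={u,z} out={z}
  L7: in={z} out=∅
  L8: in=∅ out=∅

Conflict graph:
  a↔{u,z}
  f↔{u,z}
  j↔{u,z}
  u↔{a,f,j,z}
  z↔{a,f,j,u}

Colouring:
  {a,u,z} pairwise interfere (3-clique) ⇒ χ ≥ 3
  3-colouring: c0={u}  c1={z}  c2={a,f,j}
  χ = 3

Answer: 3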